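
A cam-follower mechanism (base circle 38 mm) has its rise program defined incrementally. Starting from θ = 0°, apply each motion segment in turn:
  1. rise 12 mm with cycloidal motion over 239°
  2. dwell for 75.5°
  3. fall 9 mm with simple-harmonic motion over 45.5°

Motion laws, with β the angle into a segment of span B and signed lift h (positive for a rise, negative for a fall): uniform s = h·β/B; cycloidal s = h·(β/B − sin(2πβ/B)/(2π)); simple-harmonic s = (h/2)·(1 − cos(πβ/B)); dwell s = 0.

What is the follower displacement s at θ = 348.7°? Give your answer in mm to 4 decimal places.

seg 1 [0°–239°] cycloidal, h=12: full span → s += 12 → s = 12.0000
seg 2 [239°–314.5°] dwell: s stays 12.0000
seg 3 [314.5°–360°] simple-harmonic, h=-9: θ=348.7° here. β=34.2, B=45.5. -9/2·(1 − cos(π·0.7516)) = -7.6984 → s = 4.3016

4.3016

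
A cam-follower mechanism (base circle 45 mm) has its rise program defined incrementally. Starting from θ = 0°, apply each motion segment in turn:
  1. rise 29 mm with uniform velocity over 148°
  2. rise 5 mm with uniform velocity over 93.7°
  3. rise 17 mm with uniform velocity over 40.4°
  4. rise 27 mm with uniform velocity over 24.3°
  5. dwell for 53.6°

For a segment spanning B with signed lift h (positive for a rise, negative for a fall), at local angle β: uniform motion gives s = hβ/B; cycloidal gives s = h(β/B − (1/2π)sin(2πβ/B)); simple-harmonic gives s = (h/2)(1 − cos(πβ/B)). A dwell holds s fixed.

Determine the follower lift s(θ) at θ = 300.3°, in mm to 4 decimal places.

seg 1 [0°–148°] uniform, h=29: full span → s += 29 → s = 29.0000
seg 2 [148°–241.7°] uniform, h=5: full span → s += 5 → s = 34.0000
seg 3 [241.7°–282.1°] uniform, h=17: full span → s += 17 → s = 51.0000
seg 4 [282.1°–306.4°] uniform, h=27: θ=300.3° here. β=18.2, B=24.3. 27·18.2/24.3 = 20.2222 → s = 71.2222

71.2222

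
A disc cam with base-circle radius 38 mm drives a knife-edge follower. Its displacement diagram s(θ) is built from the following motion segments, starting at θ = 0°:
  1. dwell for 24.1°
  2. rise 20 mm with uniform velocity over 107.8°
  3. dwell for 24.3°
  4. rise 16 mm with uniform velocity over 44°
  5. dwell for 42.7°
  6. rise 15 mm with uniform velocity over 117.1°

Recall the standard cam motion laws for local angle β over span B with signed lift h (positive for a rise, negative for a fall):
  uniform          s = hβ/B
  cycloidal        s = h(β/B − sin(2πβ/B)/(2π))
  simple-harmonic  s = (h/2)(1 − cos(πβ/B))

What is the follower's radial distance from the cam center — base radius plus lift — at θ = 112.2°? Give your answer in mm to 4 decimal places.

seg 1 [0°–24.1°] dwell: s stays 0.0000
seg 2 [24.1°–131.9°] uniform, h=20: θ=112.2° here. β=88.1, B=107.8. 20·88.1/107.8 = 16.3451 → s = 16.3451
radial distance = base radius + s = 38 + 16.3451 = 54.3451

54.3451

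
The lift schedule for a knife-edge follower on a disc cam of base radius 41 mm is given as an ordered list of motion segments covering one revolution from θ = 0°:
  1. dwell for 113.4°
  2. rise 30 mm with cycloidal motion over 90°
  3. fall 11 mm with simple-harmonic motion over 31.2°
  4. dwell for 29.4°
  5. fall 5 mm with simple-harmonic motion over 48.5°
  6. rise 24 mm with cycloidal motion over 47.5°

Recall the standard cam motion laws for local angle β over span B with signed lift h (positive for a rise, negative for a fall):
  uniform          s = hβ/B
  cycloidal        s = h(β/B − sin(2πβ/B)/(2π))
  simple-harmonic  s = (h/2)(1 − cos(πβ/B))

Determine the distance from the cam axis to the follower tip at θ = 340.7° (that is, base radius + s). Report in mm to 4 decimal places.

seg 1 [0°–113.4°] dwell: s stays 0.0000
seg 2 [113.4°–203.4°] cycloidal, h=30: full span → s += 30 → s = 30.0000
seg 3 [203.4°–234.6°] simple-harmonic, h=-11: full span → s += -11 → s = 19.0000
seg 4 [234.6°–264°] dwell: s stays 19.0000
seg 5 [264°–312.5°] simple-harmonic, h=-5: full span → s += -5 → s = 14.0000
seg 6 [312.5°–360°] cycloidal, h=24: θ=340.7° here. β=28.2, B=47.5. 24·(0.5937 − sin(2π·0.5937)/(2π)) = 16.3692 → s = 30.3692
radial distance = base radius + s = 41 + 30.3692 = 71.3692

71.3692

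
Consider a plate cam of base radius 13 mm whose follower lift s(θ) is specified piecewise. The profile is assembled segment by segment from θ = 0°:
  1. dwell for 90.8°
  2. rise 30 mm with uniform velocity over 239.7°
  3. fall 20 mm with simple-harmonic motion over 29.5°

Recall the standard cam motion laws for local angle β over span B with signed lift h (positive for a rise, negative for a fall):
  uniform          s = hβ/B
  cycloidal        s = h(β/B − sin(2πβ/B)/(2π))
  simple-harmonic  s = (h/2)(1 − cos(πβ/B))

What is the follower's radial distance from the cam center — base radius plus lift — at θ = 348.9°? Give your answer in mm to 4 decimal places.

seg 1 [0°–90.8°] dwell: s stays 0.0000
seg 2 [90.8°–330.5°] uniform, h=30: full span → s += 30 → s = 30.0000
seg 3 [330.5°–360°] simple-harmonic, h=-20: θ=348.9° here. β=18.4, B=29.5. -20/2·(1 − cos(π·0.6237)) = -13.7899 → s = 16.2101
radial distance = base radius + s = 13 + 16.2101 = 29.2101

29.2101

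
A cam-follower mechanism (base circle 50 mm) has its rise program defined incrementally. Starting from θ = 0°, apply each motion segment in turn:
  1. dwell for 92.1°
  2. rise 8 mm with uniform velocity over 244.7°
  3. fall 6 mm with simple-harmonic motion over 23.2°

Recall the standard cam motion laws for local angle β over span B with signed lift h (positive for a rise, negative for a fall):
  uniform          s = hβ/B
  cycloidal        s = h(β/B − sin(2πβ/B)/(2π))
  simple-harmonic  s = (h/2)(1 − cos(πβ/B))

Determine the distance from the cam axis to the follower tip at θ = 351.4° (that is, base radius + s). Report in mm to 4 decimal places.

seg 1 [0°–92.1°] dwell: s stays 0.0000
seg 2 [92.1°–336.8°] uniform, h=8: full span → s += 8 → s = 8.0000
seg 3 [336.8°–360°] simple-harmonic, h=-6: θ=351.4° here. β=14.6, B=23.2. -6/2·(1 − cos(π·0.6293)) = -4.1855 → s = 3.8145
radial distance = base radius + s = 50 + 3.8145 = 53.8145

53.8145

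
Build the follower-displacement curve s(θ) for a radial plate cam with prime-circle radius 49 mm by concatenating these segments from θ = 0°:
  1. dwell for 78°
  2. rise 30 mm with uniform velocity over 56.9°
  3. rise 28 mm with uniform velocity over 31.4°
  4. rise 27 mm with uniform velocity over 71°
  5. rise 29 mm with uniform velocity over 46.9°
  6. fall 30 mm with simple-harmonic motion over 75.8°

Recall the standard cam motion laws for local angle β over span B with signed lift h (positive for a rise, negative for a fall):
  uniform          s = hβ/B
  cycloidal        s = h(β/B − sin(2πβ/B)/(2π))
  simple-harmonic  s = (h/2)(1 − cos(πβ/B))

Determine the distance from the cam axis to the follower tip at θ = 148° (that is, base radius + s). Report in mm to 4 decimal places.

seg 1 [0°–78°] dwell: s stays 0.0000
seg 2 [78°–134.9°] uniform, h=30: full span → s += 30 → s = 30.0000
seg 3 [134.9°–166.3°] uniform, h=28: θ=148° here. β=13.1, B=31.4. 28·13.1/31.4 = 11.6815 → s = 41.6815
radial distance = base radius + s = 49 + 41.6815 = 90.6815

90.6815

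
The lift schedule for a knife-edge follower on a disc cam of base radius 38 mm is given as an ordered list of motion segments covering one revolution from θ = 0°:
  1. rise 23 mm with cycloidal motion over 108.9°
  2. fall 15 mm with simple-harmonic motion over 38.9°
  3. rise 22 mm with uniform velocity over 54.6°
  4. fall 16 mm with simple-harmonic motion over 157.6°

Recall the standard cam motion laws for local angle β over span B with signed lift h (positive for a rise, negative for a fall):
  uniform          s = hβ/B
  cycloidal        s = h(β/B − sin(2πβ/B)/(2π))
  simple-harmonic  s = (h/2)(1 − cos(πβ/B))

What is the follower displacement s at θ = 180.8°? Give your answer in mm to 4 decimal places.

seg 1 [0°–108.9°] cycloidal, h=23: full span → s += 23 → s = 23.0000
seg 2 [108.9°–147.8°] simple-harmonic, h=-15: full span → s += -15 → s = 8.0000
seg 3 [147.8°–202.4°] uniform, h=22: θ=180.8° here. β=33, B=54.6. 22·33/54.6 = 13.2967 → s = 21.2967

21.2967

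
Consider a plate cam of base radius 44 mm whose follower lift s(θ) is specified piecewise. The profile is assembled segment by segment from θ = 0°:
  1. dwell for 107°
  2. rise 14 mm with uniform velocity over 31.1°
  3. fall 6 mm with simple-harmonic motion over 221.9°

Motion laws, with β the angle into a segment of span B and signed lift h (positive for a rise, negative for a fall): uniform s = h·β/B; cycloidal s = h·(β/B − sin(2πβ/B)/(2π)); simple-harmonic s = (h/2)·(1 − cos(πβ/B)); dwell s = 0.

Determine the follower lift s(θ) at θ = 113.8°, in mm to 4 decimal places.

seg 1 [0°–107°] dwell: s stays 0.0000
seg 2 [107°–138.1°] uniform, h=14: θ=113.8° here. β=6.8, B=31.1. 14·6.8/31.1 = 3.0611 → s = 3.0611

3.0611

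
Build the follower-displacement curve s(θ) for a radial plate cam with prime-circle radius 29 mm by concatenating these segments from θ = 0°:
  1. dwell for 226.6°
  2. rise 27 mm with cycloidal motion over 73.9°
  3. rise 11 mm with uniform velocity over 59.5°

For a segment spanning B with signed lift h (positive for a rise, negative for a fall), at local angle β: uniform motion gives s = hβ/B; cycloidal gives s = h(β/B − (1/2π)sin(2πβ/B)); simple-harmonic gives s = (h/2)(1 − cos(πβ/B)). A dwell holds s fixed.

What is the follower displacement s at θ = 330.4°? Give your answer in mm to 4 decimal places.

seg 1 [0°–226.6°] dwell: s stays 0.0000
seg 2 [226.6°–300.5°] cycloidal, h=27: full span → s += 27 → s = 27.0000
seg 3 [300.5°–360°] uniform, h=11: θ=330.4° here. β=29.9, B=59.5. 11·29.9/59.5 = 5.5277 → s = 32.5277

32.5277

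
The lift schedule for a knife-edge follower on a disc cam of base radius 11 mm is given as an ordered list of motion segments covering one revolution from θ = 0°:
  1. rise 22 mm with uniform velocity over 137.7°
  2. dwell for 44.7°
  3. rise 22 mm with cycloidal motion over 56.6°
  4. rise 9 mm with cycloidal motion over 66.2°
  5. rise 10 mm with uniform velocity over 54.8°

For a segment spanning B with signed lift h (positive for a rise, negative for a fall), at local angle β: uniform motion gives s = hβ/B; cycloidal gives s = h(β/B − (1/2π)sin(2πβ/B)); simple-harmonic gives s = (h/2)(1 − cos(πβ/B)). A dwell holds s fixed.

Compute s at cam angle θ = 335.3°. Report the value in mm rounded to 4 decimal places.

seg 1 [0°–137.7°] uniform, h=22: full span → s += 22 → s = 22.0000
seg 2 [137.7°–182.4°] dwell: s stays 22.0000
seg 3 [182.4°–239°] cycloidal, h=22: full span → s += 22 → s = 44.0000
seg 4 [239°–305.2°] cycloidal, h=9: full span → s += 9 → s = 53.0000
seg 5 [305.2°–360°] uniform, h=10: θ=335.3° here. β=30.1, B=54.8. 10·30.1/54.8 = 5.4927 → s = 58.4927

58.4927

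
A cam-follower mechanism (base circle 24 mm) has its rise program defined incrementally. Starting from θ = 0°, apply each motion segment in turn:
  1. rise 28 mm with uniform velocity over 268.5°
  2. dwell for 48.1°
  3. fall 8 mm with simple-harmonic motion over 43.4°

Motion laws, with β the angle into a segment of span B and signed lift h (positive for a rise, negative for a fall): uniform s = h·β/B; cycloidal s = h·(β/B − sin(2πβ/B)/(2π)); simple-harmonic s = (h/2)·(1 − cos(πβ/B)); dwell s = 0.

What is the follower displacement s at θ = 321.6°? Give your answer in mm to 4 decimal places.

seg 1 [0°–268.5°] uniform, h=28: full span → s += 28 → s = 28.0000
seg 2 [268.5°–316.6°] dwell: s stays 28.0000
seg 3 [316.6°–360°] simple-harmonic, h=-8: θ=321.6° here. β=5, B=43.4. -8/2·(1 − cos(π·0.1152)) = -0.2591 → s = 27.7409

27.7409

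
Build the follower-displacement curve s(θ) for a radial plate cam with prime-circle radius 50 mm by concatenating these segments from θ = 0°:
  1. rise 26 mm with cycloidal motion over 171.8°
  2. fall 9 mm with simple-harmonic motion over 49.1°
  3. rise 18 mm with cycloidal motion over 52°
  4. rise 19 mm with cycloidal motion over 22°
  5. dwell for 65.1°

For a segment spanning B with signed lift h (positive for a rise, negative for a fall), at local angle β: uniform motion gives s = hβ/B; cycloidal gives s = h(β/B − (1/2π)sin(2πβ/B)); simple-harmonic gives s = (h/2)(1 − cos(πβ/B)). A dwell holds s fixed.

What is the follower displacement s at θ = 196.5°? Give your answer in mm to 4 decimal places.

seg 1 [0°–171.8°] cycloidal, h=26: full span → s += 26 → s = 26.0000
seg 2 [171.8°–220.9°] simple-harmonic, h=-9: θ=196.5° here. β=24.7, B=49.1. -9/2·(1 − cos(π·0.5031)) = -4.5432 → s = 21.4568

21.4568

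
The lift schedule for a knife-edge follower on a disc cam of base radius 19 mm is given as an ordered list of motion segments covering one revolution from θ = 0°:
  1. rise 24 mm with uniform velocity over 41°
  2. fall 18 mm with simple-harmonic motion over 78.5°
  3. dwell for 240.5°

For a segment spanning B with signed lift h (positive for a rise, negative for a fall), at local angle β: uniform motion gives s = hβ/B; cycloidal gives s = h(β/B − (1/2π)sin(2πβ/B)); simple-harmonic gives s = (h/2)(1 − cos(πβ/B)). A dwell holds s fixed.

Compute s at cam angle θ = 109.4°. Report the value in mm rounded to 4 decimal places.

seg 1 [0°–41°] uniform, h=24: full span → s += 24 → s = 24.0000
seg 2 [41°–119.5°] simple-harmonic, h=-18: θ=109.4° here. β=68.4, B=78.5. -18/2·(1 − cos(π·0.8713)) = -17.2747 → s = 6.7253

6.7253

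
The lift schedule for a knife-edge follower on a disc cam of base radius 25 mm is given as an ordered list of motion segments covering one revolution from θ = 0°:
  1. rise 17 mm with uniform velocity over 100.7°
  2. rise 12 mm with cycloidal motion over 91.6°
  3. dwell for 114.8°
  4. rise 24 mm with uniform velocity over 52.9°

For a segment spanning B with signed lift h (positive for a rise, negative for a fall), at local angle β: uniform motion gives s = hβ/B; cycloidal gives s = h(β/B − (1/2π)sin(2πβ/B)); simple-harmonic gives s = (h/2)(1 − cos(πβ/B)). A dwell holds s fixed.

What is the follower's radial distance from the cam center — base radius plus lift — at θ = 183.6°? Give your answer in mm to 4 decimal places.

seg 1 [0°–100.7°] uniform, h=17: full span → s += 17 → s = 17.0000
seg 2 [100.7°–192.3°] cycloidal, h=12: θ=183.6° here. β=82.9, B=91.6. 12·(0.9050 − sin(2π·0.9050)/(2π)) = 11.9335 → s = 28.9335
radial distance = base radius + s = 25 + 28.9335 = 53.9335

53.9335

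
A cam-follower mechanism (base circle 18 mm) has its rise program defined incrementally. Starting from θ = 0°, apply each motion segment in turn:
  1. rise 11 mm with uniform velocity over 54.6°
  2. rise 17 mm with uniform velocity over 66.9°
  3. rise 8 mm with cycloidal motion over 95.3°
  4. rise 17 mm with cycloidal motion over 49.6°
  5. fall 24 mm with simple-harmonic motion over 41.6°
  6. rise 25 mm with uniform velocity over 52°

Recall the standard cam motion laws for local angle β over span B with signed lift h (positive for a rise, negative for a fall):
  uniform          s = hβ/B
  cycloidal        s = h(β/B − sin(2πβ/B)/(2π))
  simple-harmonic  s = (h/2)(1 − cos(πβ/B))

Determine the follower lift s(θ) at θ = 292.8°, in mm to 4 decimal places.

seg 1 [0°–54.6°] uniform, h=11: full span → s += 11 → s = 11.0000
seg 2 [54.6°–121.5°] uniform, h=17: full span → s += 17 → s = 28.0000
seg 3 [121.5°–216.8°] cycloidal, h=8: full span → s += 8 → s = 36.0000
seg 4 [216.8°–266.4°] cycloidal, h=17: full span → s += 17 → s = 53.0000
seg 5 [266.4°–308°] simple-harmonic, h=-24: θ=292.8° here. β=26.4, B=41.6. -24/2·(1 − cos(π·0.6346)) = -16.9250 → s = 36.0750

36.0750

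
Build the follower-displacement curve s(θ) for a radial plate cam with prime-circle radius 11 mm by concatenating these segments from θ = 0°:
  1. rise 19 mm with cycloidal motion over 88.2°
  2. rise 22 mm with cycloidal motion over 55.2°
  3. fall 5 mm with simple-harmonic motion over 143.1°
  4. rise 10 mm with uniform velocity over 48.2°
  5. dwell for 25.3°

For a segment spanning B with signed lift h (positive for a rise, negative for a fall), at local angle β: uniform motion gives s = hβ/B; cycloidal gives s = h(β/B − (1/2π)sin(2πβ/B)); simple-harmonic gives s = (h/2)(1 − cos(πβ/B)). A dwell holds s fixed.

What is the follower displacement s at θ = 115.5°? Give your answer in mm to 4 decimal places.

seg 1 [0°–88.2°] cycloidal, h=19: full span → s += 19 → s = 19.0000
seg 2 [88.2°–143.4°] cycloidal, h=22: θ=115.5° here. β=27.3, B=55.2. 22·(0.4946 − sin(2π·0.4946)/(2π)) = 10.7609 → s = 29.7609

29.7609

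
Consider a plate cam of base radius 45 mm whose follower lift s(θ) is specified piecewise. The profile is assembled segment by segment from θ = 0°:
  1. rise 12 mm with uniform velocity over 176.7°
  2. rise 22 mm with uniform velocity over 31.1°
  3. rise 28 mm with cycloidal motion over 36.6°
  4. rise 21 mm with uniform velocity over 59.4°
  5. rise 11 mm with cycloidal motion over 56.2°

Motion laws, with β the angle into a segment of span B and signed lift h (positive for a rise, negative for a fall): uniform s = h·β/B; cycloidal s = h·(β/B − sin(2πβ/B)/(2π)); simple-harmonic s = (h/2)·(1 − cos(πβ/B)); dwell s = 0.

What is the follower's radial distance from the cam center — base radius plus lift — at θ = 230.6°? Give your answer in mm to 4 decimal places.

seg 1 [0°–176.7°] uniform, h=12: full span → s += 12 → s = 12.0000
seg 2 [176.7°–207.8°] uniform, h=22: full span → s += 22 → s = 34.0000
seg 3 [207.8°–244.4°] cycloidal, h=28: θ=230.6° here. β=22.8, B=36.6. 28·(0.6230 − sin(2π·0.6230)/(2π)) = 20.5529 → s = 54.5529
radial distance = base radius + s = 45 + 54.5529 = 99.5529

99.5529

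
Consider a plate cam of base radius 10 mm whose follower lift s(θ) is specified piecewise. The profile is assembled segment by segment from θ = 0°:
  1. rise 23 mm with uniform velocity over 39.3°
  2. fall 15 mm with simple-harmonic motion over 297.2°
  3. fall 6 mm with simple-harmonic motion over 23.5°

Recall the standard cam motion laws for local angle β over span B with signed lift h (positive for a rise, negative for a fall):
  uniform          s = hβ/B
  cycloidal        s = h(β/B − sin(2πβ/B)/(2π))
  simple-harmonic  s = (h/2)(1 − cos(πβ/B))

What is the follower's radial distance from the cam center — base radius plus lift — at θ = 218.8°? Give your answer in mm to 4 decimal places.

seg 1 [0°–39.3°] uniform, h=23: full span → s += 23 → s = 23.0000
seg 2 [39.3°–336.5°] simple-harmonic, h=-15: θ=218.8° here. β=179.5, B=297.2. -15/2·(1 − cos(π·0.6040)) = -9.9064 → s = 13.0936
radial distance = base radius + s = 10 + 13.0936 = 23.0936

23.0936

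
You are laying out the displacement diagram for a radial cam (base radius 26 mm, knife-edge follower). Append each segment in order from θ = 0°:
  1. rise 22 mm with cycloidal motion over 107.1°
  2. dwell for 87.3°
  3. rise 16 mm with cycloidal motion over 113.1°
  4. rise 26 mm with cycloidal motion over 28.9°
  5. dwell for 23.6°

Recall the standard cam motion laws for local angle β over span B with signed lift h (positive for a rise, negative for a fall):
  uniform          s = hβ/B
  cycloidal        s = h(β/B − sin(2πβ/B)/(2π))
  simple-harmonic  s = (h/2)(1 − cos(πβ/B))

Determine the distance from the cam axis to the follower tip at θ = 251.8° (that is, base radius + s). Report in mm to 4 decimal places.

seg 1 [0°–107.1°] cycloidal, h=22: full span → s += 22 → s = 22.0000
seg 2 [107.1°–194.4°] dwell: s stays 22.0000
seg 3 [194.4°–307.5°] cycloidal, h=16: θ=251.8° here. β=57.4, B=113.1. 16·(0.5075 − sin(2π·0.5075)/(2π)) = 8.2405 → s = 30.2405
radial distance = base radius + s = 26 + 30.2405 = 56.2405

56.2405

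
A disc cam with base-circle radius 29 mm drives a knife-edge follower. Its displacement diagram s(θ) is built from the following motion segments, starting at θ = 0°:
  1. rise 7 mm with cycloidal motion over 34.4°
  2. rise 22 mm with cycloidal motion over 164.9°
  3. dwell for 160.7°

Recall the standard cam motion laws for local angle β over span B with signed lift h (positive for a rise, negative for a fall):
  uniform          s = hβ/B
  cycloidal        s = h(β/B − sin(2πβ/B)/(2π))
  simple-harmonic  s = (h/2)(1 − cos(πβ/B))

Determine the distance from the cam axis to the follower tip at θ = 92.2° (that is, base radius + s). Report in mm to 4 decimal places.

seg 1 [0°–34.4°] cycloidal, h=7: full span → s += 7 → s = 7.0000
seg 2 [34.4°–199.3°] cycloidal, h=22: θ=92.2° here. β=57.8, B=164.9. 22·(0.3505 − sin(2π·0.3505)/(2π)) = 4.8853 → s = 11.8853
radial distance = base radius + s = 29 + 11.8853 = 40.8853

40.8853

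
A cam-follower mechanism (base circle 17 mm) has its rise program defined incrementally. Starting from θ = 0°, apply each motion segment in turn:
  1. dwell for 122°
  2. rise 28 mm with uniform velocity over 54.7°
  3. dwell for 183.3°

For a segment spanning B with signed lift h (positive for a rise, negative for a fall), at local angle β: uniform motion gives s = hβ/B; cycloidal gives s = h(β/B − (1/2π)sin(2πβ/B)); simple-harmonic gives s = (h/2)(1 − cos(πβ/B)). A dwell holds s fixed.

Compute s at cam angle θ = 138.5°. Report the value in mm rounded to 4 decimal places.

seg 1 [0°–122°] dwell: s stays 0.0000
seg 2 [122°–176.7°] uniform, h=28: θ=138.5° here. β=16.5, B=54.7. 28·16.5/54.7 = 8.4461 → s = 8.4461

8.4461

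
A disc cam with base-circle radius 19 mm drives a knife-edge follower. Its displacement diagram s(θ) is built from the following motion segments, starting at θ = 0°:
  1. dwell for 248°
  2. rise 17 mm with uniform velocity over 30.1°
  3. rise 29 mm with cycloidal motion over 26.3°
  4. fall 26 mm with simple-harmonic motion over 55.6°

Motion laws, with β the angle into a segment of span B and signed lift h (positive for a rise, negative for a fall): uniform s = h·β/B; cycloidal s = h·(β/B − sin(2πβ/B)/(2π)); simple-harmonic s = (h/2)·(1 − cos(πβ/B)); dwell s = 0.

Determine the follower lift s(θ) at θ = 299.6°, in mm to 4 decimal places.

seg 1 [0°–248°] dwell: s stays 0.0000
seg 2 [248°–278.1°] uniform, h=17: full span → s += 17 → s = 17.0000
seg 3 [278.1°–304.4°] cycloidal, h=29: θ=299.6° here. β=21.5, B=26.3. 29·(0.8175 − sin(2π·0.8175)/(2π)) = 27.9139 → s = 44.9139

44.9139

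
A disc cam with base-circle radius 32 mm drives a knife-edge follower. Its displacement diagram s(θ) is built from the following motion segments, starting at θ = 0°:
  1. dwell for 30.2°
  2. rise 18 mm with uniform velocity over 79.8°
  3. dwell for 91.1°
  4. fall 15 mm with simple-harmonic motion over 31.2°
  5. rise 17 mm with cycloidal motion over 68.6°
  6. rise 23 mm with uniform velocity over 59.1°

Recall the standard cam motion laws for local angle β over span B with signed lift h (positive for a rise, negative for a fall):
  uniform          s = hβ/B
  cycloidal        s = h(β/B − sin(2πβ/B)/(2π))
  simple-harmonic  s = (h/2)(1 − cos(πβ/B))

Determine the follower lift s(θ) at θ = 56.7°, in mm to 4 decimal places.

seg 1 [0°–30.2°] dwell: s stays 0.0000
seg 2 [30.2°–110°] uniform, h=18: θ=56.7° here. β=26.5, B=79.8. 18·26.5/79.8 = 5.9774 → s = 5.9774

5.9774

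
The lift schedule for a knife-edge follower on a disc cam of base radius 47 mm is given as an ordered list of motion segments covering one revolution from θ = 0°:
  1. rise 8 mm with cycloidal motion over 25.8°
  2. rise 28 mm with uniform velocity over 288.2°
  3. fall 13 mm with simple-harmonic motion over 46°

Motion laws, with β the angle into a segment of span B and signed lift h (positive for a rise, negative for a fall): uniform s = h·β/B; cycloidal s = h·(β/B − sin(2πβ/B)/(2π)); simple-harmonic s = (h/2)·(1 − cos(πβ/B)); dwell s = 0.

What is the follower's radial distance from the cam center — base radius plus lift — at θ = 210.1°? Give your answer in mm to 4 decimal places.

seg 1 [0°–25.8°] cycloidal, h=8: full span → s += 8 → s = 8.0000
seg 2 [25.8°–314°] uniform, h=28: θ=210.1° here. β=184.3, B=288.2. 28·184.3/288.2 = 17.9056 → s = 25.9056
radial distance = base radius + s = 47 + 25.9056 = 72.9056

72.9056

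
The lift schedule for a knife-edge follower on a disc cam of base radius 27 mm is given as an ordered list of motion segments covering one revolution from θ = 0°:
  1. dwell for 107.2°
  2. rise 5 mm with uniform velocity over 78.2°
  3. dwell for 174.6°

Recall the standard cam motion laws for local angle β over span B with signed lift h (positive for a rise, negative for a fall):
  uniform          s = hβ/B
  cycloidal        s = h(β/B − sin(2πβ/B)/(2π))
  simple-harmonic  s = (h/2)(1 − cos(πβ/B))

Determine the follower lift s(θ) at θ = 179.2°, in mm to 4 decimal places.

seg 1 [0°–107.2°] dwell: s stays 0.0000
seg 2 [107.2°–185.4°] uniform, h=5: θ=179.2° here. β=72, B=78.2. 5·72/78.2 = 4.6036 → s = 4.6036

4.6036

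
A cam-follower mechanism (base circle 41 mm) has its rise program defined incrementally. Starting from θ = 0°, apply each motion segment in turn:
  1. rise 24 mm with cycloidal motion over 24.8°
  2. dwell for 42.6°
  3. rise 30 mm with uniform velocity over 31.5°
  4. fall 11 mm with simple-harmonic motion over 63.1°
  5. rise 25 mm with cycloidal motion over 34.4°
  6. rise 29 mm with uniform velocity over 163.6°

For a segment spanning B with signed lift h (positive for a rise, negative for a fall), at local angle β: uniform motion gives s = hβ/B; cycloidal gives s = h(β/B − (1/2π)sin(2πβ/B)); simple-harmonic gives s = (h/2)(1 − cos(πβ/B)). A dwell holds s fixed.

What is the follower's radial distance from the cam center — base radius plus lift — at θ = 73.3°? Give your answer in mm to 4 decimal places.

seg 1 [0°–24.8°] cycloidal, h=24: full span → s += 24 → s = 24.0000
seg 2 [24.8°–67.4°] dwell: s stays 24.0000
seg 3 [67.4°–98.9°] uniform, h=30: θ=73.3° here. β=5.9, B=31.5. 30·5.9/31.5 = 5.6190 → s = 29.6190
radial distance = base radius + s = 41 + 29.6190 = 70.6190

70.6190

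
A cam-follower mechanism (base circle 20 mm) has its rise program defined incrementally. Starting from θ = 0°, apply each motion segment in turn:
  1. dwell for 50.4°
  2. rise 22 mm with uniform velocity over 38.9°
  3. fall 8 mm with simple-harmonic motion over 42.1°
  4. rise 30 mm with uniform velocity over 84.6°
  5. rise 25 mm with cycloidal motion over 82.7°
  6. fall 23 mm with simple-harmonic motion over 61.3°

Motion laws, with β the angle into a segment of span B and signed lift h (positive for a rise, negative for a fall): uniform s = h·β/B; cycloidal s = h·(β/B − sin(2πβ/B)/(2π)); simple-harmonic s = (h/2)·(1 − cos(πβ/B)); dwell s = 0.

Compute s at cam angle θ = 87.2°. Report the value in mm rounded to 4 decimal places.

seg 1 [0°–50.4°] dwell: s stays 0.0000
seg 2 [50.4°–89.3°] uniform, h=22: θ=87.2° here. β=36.8, B=38.9. 22·36.8/38.9 = 20.8123 → s = 20.8123

20.8123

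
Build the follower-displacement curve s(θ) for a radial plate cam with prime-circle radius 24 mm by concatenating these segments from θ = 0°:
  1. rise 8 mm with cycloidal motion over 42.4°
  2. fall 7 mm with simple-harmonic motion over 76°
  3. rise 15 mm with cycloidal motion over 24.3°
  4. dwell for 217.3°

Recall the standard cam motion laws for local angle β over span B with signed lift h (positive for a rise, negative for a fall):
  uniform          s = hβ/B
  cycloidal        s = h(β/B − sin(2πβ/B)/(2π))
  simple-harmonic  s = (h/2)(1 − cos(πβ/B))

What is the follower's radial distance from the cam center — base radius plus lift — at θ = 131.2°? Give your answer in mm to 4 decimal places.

seg 1 [0°–42.4°] cycloidal, h=8: full span → s += 8 → s = 8.0000
seg 2 [42.4°–118.4°] simple-harmonic, h=-7: full span → s += -7 → s = 1.0000
seg 3 [118.4°–142.7°] cycloidal, h=15: θ=131.2° here. β=12.8, B=24.3. 15·(0.5267 − sin(2π·0.5267)/(2π)) = 8.3006 → s = 9.3006
radial distance = base radius + s = 24 + 9.3006 = 33.3006

33.3006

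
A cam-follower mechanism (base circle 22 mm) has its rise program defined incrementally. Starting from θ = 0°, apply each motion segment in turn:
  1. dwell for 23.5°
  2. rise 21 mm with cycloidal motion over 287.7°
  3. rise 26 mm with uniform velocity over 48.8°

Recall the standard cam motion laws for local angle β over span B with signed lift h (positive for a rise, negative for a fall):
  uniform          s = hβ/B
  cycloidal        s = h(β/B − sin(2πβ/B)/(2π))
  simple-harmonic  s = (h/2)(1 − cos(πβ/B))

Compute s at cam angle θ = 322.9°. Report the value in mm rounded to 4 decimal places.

seg 1 [0°–23.5°] dwell: s stays 0.0000
seg 2 [23.5°–311.2°] cycloidal, h=21: full span → s += 21 → s = 21.0000
seg 3 [311.2°–360°] uniform, h=26: θ=322.9° here. β=11.7, B=48.8. 26·11.7/48.8 = 6.2336 → s = 27.2336

27.2336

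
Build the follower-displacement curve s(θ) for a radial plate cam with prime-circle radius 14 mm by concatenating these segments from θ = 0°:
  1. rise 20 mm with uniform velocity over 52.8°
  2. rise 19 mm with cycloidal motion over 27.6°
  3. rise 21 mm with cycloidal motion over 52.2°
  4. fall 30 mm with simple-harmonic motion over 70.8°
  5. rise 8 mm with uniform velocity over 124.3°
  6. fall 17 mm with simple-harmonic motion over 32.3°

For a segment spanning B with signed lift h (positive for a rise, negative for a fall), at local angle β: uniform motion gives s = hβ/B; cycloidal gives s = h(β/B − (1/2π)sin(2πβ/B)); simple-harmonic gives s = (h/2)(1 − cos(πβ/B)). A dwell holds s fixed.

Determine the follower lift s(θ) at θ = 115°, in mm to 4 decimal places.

seg 1 [0°–52.8°] uniform, h=20: full span → s += 20 → s = 20.0000
seg 2 [52.8°–80.4°] cycloidal, h=19: full span → s += 19 → s = 39.0000
seg 3 [80.4°–132.6°] cycloidal, h=21: θ=115° here. β=34.6, B=52.2. 21·(0.6628 − sin(2π·0.6628)/(2π)) = 16.7730 → s = 55.7730

55.7730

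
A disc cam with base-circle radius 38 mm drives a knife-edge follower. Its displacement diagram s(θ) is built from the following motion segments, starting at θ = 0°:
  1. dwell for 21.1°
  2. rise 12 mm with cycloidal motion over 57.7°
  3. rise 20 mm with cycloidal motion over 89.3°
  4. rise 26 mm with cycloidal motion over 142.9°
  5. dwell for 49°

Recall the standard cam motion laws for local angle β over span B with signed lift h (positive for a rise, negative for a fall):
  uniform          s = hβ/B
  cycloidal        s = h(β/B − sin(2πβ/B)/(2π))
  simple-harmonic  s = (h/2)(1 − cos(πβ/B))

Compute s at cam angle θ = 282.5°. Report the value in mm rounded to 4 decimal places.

seg 1 [0°–21.1°] dwell: s stays 0.0000
seg 2 [21.1°–78.8°] cycloidal, h=12: full span → s += 12 → s = 12.0000
seg 3 [78.8°–168.1°] cycloidal, h=20: full span → s += 20 → s = 32.0000
seg 4 [168.1°–311°] cycloidal, h=26: θ=282.5° here. β=114.4, B=142.9. 26·(0.8006 − sin(2π·0.8006)/(2π)) = 24.7455 → s = 56.7455

56.7455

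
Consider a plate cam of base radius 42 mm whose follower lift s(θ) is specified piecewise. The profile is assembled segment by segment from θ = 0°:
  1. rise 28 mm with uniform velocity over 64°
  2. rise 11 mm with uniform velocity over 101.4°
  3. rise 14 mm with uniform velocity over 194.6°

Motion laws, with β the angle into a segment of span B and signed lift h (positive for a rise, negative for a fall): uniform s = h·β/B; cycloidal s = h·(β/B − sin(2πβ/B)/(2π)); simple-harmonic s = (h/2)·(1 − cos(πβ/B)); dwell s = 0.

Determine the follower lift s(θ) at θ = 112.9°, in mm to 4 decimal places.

seg 1 [0°–64°] uniform, h=28: full span → s += 28 → s = 28.0000
seg 2 [64°–165.4°] uniform, h=11: θ=112.9° here. β=48.9, B=101.4. 11·48.9/101.4 = 5.3047 → s = 33.3047

33.3047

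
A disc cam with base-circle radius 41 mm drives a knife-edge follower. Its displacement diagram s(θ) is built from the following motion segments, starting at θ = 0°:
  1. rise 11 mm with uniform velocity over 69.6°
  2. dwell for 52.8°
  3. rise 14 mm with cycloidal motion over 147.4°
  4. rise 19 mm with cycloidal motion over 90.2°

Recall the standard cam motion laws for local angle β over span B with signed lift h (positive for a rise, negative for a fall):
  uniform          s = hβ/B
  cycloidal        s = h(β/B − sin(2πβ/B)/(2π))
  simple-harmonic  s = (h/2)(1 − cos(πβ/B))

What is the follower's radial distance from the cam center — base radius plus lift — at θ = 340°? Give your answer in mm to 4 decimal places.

seg 1 [0°–69.6°] uniform, h=11: full span → s += 11 → s = 11.0000
seg 2 [69.6°–122.4°] dwell: s stays 11.0000
seg 3 [122.4°–269.8°] cycloidal, h=14: full span → s += 14 → s = 25.0000
seg 4 [269.8°–360°] cycloidal, h=19: θ=340° here. β=70.2, B=90.2. 19·(0.7783 − sin(2π·0.7783)/(2π)) = 17.7635 → s = 42.7635
radial distance = base radius + s = 41 + 42.7635 = 83.7635

83.7635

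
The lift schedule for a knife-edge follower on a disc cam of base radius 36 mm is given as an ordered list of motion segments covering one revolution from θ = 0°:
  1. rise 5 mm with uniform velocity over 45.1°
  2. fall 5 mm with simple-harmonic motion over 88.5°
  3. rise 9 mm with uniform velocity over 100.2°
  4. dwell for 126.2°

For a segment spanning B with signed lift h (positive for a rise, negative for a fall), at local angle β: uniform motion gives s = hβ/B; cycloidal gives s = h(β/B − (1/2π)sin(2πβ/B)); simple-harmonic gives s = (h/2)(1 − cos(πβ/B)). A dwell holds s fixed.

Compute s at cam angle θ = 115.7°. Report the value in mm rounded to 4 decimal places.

seg 1 [0°–45.1°] uniform, h=5: full span → s += 5 → s = 5.0000
seg 2 [45.1°–133.6°] simple-harmonic, h=-5: θ=115.7° here. β=70.6, B=88.5. -5/2·(1 − cos(π·0.7977)) = -4.5121 → s = 0.4879

0.4879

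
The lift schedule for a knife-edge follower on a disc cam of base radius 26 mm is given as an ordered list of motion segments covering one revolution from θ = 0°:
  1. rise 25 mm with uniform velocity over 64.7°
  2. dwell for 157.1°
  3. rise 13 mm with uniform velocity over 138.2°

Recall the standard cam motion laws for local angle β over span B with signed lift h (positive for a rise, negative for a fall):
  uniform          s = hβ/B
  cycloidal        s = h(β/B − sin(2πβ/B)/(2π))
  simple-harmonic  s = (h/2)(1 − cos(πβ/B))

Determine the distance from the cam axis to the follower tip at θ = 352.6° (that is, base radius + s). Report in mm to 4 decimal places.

seg 1 [0°–64.7°] uniform, h=25: full span → s += 25 → s = 25.0000
seg 2 [64.7°–221.8°] dwell: s stays 25.0000
seg 3 [221.8°–360°] uniform, h=13: θ=352.6° here. β=130.8, B=138.2. 13·130.8/138.2 = 12.3039 → s = 37.3039
radial distance = base radius + s = 26 + 37.3039 = 63.3039

63.3039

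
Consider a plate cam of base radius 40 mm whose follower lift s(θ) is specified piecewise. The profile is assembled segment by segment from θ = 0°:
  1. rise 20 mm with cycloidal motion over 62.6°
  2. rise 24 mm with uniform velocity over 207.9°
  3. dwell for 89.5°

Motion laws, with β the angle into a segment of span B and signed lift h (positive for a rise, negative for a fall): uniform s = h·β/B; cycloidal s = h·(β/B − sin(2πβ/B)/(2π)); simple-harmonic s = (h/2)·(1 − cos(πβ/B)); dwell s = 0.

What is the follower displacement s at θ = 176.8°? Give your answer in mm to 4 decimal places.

seg 1 [0°–62.6°] cycloidal, h=20: full span → s += 20 → s = 20.0000
seg 2 [62.6°–270.5°] uniform, h=24: θ=176.8° here. β=114.2, B=207.9. 24·114.2/207.9 = 13.1833 → s = 33.1833

33.1833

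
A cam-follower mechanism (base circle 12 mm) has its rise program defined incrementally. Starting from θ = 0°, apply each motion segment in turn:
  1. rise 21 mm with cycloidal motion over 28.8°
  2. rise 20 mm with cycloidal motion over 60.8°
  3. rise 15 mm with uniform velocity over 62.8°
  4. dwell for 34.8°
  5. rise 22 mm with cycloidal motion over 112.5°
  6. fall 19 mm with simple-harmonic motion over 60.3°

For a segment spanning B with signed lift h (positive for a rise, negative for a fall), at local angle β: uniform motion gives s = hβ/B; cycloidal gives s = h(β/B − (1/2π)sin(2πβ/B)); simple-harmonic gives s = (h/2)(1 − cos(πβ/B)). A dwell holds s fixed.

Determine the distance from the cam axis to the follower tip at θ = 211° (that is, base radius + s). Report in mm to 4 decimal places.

seg 1 [0°–28.8°] cycloidal, h=21: full span → s += 21 → s = 21.0000
seg 2 [28.8°–89.6°] cycloidal, h=20: full span → s += 20 → s = 41.0000
seg 3 [89.6°–152.4°] uniform, h=15: full span → s += 15 → s = 56.0000
seg 4 [152.4°–187.2°] dwell: s stays 56.0000
seg 5 [187.2°–299.7°] cycloidal, h=22: θ=211° here. β=23.8, B=112.5. 22·(0.2116 − sin(2π·0.2116)/(2π)) = 1.2545 → s = 57.2545
radial distance = base radius + s = 12 + 57.2545 = 69.2545

69.2545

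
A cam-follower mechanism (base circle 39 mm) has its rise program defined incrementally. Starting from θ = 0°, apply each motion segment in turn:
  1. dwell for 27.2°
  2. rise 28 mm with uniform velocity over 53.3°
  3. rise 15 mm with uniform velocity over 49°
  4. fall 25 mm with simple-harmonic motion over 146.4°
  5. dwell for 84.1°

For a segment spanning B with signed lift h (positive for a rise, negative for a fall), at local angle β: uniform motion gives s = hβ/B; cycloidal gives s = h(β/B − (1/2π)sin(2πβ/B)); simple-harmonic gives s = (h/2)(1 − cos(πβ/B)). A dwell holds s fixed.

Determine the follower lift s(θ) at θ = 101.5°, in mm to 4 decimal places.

seg 1 [0°–27.2°] dwell: s stays 0.0000
seg 2 [27.2°–80.5°] uniform, h=28: full span → s += 28 → s = 28.0000
seg 3 [80.5°–129.5°] uniform, h=15: θ=101.5° here. β=21, B=49. 15·21/49 = 6.4286 → s = 34.4286

34.4286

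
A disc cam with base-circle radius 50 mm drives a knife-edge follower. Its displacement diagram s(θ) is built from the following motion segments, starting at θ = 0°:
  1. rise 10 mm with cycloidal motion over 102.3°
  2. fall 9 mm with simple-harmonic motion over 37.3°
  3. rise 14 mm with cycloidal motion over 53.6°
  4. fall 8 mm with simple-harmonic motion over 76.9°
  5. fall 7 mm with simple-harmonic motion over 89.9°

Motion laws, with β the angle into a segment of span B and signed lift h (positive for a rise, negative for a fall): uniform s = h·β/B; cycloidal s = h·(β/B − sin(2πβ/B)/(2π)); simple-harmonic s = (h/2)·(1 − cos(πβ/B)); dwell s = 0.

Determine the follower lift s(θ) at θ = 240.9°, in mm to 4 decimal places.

seg 1 [0°–102.3°] cycloidal, h=10: full span → s += 10 → s = 10.0000
seg 2 [102.3°–139.6°] simple-harmonic, h=-9: full span → s += -9 → s = 1.0000
seg 3 [139.6°–193.2°] cycloidal, h=14: full span → s += 14 → s = 15.0000
seg 4 [193.2°–270.1°] simple-harmonic, h=-8: θ=240.9° here. β=47.7, B=76.9. -8/2·(1 − cos(π·0.6203)) = -5.4758 → s = 9.5242

9.5242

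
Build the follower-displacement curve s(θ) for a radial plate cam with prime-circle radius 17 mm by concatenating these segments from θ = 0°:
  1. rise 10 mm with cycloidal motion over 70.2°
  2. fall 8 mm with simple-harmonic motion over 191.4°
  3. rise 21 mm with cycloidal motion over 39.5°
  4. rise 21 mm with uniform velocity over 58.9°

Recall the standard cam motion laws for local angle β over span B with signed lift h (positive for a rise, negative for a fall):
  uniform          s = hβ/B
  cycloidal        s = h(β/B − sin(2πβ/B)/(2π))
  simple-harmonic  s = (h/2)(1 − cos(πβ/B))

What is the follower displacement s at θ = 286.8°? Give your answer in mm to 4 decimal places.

seg 1 [0°–70.2°] cycloidal, h=10: full span → s += 10 → s = 10.0000
seg 2 [70.2°–261.6°] simple-harmonic, h=-8: full span → s += -8 → s = 2.0000
seg 3 [261.6°–301.1°] cycloidal, h=21: θ=286.8° here. β=25.2, B=39.5. 21·(0.6380 − sin(2π·0.6380)/(2π)) = 15.9454 → s = 17.9454

17.9454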